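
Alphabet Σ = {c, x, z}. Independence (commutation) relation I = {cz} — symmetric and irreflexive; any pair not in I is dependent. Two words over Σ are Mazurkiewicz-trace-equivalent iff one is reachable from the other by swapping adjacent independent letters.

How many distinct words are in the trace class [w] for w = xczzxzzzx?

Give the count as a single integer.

piece 0:x — minimal
piece 1:c rests on {0:x}
piece 2:z rests on {0:x}
piece 3:z rests on {2:z}
piece 4:x rests on {1:c, 3:z}
piece 5:z rests on {4:x}
piece 6:z rests on {5:z}
piece 7:z rests on {6:z}
piece 8:x rests on {7:z}
minimal pieces: {0:x}
ways to finish when only these pieces remain (= sum over removing one remaining piece with nothing left below it):
  1 left: {8}→1
  2 left: {7,8}→1
  3 left: {6,7,8}→1
  4 left: {5,6,7,8}→1
  5 left: {4,5,6,7,8}→1
  6 left: {1,4,5,6,7,8}→1  {3,4,5,6,7,8}→1
  7 left: {1,3,4,5,6,7,8}→2  {2,3,4,5,6,7,8}→1
  placing 0:x first → 3 extensions

3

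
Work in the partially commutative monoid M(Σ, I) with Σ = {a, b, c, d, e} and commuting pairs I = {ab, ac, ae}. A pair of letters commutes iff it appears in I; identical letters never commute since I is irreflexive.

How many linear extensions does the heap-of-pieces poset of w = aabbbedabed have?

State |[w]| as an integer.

45

drop 0:a onto floor
drop 1:a onto {0:a}
drop 2:b onto floor
drop 3:b onto {2:b}
drop 4:b onto {3:b}
drop 5:e onto {4:b}
drop 6:d onto {1:a, 5:e}
drop 7:a onto {6:d}
drop 8:b onto {6:d}
drop 9:e onto {8:b}
drop 10:d onto {7:a, 9:e}
ground layer = {0:a, 2:b}
drop-orders for the pieces not yet dropped (sum over which currently-grounded one goes next):
  1 to go: {10} 1
  2 to go: {7,10} 1  {9,10} 1
  3 to go: {7,9,10} 2  {8,9,10} 1
  4 to go: {7,8,9,10} 3
  5 to go: {6,7,8,9,10} 3
  6 to go: {1,6,7,8,9,10} 3  {5,6,7,8,9,10} 3
  7 to go: {0,1,6,7,8,9,10} 3  {1,5,6,7,8,9,10} 6  {4,5,6,7,8,9,10} 3
  8 to go: {0,1,5,6,7,8,9,10} 9  {1,4,5,6,7,8,9,10} 9  {3,4,5,6,7,8,9,10} 3
  9 to go: {0,1,4,5,6,7,8,9,10} 18  {1,3,4,5,6,7,8,9,10} 12  {2,3,4,5,6,7,8,9,10} 3
  if 0:a drops first: 15 orders
  if 2:b drops first: 30 orders
heap linearizations: 45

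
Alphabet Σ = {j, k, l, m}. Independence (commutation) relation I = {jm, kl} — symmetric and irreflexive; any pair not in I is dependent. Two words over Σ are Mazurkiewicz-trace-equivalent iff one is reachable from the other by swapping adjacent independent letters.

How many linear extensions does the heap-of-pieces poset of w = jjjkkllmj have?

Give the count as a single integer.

12

0(j) covers ∅
1(j) covers 0:j
2(j) covers 1:j
3(k) covers 2:j
4(k) covers 3:k
5(l) covers 2:j
6(l) covers 5:l
7(m) covers 4:k, 6:l
8(j) covers 4:k, 6:l
floor of heap: 0:j
completions by unplaced set U, small U first (add the entries for U minus each lowest piece of U):
  |U|=1: {7}:1  {8}:1
  |U|=2: {7,8}:2
  |U|=3: {4,7,8}:2  {6,7,8}:2
  |U|=4: {3,4,7,8}:2  {4,6,7,8}:4  {5,6,7,8}:2
  |U|=5: {3,4,6,7,8}:6  {4,5,6,7,8}:6
  |U|=6: {3,4,5,6,7,8}:12
  |U|=7: {2,3,4,5,6,7,8}:12
  start at 0(j): 12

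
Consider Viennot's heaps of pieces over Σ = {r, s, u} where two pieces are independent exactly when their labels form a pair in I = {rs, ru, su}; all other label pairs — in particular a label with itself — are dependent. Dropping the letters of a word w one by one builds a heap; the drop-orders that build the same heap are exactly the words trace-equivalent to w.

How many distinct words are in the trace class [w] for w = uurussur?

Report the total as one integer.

420

#0=u has no predecessor
#1=u depends on [0:u]
#2=r has no predecessor
#3=u depends on [1:u]
#4=s has no predecessor
#5=s depends on [4:s]
#6=u depends on [3:u]
#7=r depends on [2:r]
sources: [0:u, 2:r, 4:s]
N(rest) = Σ N(rest − s) over sources s of rest; N(one piece) = 1:
  size 1 → [5]=1  [6]=1  [7]=1
  size 2 → [2,7]=1  [3,6]=1  [4,5]=1  [5,6]=2  [5,7]=2  [6,7]=2
  size 3 → [1,3,6]=1  [2,5,7]=3  [2,6,7]=3  [3,5,6]=3  [3,6,7]=3  [4,5,6]=3  [4,5,7]=3  [5,6,7]=6
  size 4 → [0,1,3,6]=1  [1,3,5,6]=4  [1,3,6,7]=4  [2,3,6,7]=6  [2,4,5,7]=6  [2,5,6,7]=12  [3,4,5,6]=6  [3,5,6,7]=12  [4,5,6,7]=12
  size 5 → [0,1,3,5,6]=5  [0,1,3,6,7]=5  [1,2,3,6,7]=10  [1,3,4,5,6]=10  [1,3,5,6,7]=20  [2,3,5,6,7]=30  [2,4,5,6,7]=30  [3,4,5,6,7]=30
  size 6 → [0,1,2,3,6,7]=15  [0,1,3,4,5,6]=15  [0,1,3,5,6,7]=30  [1,2,3,5,6,7]=60  [1,3,4,5,6,7]=60  [2,3,4,5,6,7]=90
  first=0(u) contributes 210
  first=2(r) contributes 105
  first=4(s) contributes 105
|[w]| = 420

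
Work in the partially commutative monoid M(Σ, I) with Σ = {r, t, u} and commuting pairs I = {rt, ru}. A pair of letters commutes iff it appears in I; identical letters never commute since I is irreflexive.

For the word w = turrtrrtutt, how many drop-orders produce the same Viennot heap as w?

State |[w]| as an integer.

piece 0:t — minimal
piece 1:u rests on {0:t}
piece 2:r — minimal
piece 3:r rests on {2:r}
piece 4:t rests on {1:u}
piece 5:r rests on {3:r}
piece 6:r rests on {5:r}
piece 7:t rests on {4:t}
piece 8:u rests on {7:t}
piece 9:t rests on {8:u}
piece 10:t rests on {9:t}
minimal pieces: {0:t, 2:r}
ways to finish when only these pieces remain (= sum over removing one remaining piece with nothing left below it):
  1 left: {6}→1  {10}→1
  2 left: {5,6}→1  {6,10}→2  {9,10}→1
  3 left: {3,5,6}→1  {5,6,10}→3  {6,9,10}→3  {8,9,10}→1
  4 left: {2,3,5,6}→1  {3,5,6,10}→4  {5,6,9,10}→6  {6,8,9,10}→4  {7,8,9,10}→1
  5 left: {2,3,5,6,10}→5  {3,5,6,9,10}→10  {4,7,8,9,10}→1  {5,6,8,9,10}→10  {6,7,8,9,10}→5
  6 left: {1,4,7,8,9,10}→1  {2,3,5,6,9,10}→15  {3,5,6,8,9,10}→20  {4,6,7,8,9,10}→6  {5,6,7,8,9,10}→15
  7 left: {0,1,4,7,8,9,10}→1  {1,4,6,7,8,9,10}→7  {2,3,5,6,8,9,10}→35  {3,5,6,7,8,9,10}→35  {4,5,6,7,8,9,10}→21
  8 left: {0,1,4,6,7,8,9,10}→8  {1,4,5,6,7,8,9,10}→28  {2,3,5,6,7,8,9,10}→70  {3,4,5,6,7,8,9,10}→56
  9 left: {0,1,4,5,6,7,8,9,10}→36  {1,3,4,5,6,7,8,9,10}→84  {2,3,4,5,6,7,8,9,10}→126
  placing 0:t first → 210 extensions
  placing 2:r first → 120 extensions
total linear extensions = 330

330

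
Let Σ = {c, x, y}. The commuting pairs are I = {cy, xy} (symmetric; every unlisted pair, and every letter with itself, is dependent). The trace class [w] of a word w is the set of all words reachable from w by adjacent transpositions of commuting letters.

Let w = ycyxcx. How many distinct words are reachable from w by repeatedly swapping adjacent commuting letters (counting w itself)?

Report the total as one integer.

0(y) covers ∅
1(c) covers ∅
2(y) covers 0:y
3(x) covers 1:c
4(c) covers 3:x
5(x) covers 4:c
floor of heap: 0:y, 1:c
completions by unplaced set U, small U first (add the entries for U minus each lowest piece of U):
  |U|=1: {2}:1  {5}:1
  |U|=2: {0,2}:1  {2,5}:2  {4,5}:1
  |U|=3: {0,2,5}:3  {2,4,5}:3  {3,4,5}:1
  |U|=4: {0,2,4,5}:6  {1,3,4,5}:1  {2,3,4,5}:4
  start at 0(y): 5
  start at 1(c): 10
sum over floor = 15

15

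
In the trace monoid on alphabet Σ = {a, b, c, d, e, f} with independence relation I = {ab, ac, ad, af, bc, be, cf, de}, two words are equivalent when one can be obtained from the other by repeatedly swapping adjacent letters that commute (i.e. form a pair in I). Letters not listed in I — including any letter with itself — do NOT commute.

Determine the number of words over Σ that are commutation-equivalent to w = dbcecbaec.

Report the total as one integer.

56

piece 0:d — minimal
piece 1:b rests on {0:d}
piece 2:c rests on {0:d}
piece 3:e rests on {2:c}
piece 4:c rests on {3:e}
piece 5:b rests on {1:b}
piece 6:a rests on {3:e}
piece 7:e rests on {4:c, 6:a}
piece 8:c rests on {7:e}
minimal pieces: {0:d}
ways to finish when only these pieces remain (= sum over removing one remaining piece with nothing left below it):
  1 left: {5}→1  {8}→1
  2 left: {1,5}→1  {5,8}→2  {7,8}→1
  3 left: {1,5,8}→3  {4,7,8}→1  {5,7,8}→3  {6,7,8}→1
  4 left: {1,5,7,8}→6  {4,5,7,8}→4  {4,6,7,8}→2  {5,6,7,8}→4
  5 left: {1,4,5,7,8}→10  {1,5,6,7,8}→10  {3,4,6,7,8}→2  {4,5,6,7,8}→10
  6 left: {1,4,5,6,7,8}→30  {2,3,4,6,7,8}→2  {3,4,5,6,7,8}→12
  7 left: {1,3,4,5,6,7,8}→42  {2,3,4,5,6,7,8}→14
  placing 0:d first → 56 extensions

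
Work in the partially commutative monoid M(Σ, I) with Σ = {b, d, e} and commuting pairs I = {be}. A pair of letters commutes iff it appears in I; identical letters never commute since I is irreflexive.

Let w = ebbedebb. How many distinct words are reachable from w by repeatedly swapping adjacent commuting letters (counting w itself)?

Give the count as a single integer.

18

piece 0:e — minimal
piece 1:b — minimal
piece 2:b rests on {1:b}
piece 3:e rests on {0:e}
piece 4:d rests on {2:b, 3:e}
piece 5:e rests on {4:d}
piece 6:b rests on {4:d}
piece 7:b rests on {6:b}
minimal pieces: {0:e, 1:b}
ways to finish when only these pieces remain (= sum over removing one remaining piece with nothing left below it):
  1 left: {5}→1  {7}→1
  2 left: {5,7}→2  {6,7}→1
  3 left: {5,6,7}→3
  4 left: {4,5,6,7}→3
  5 left: {2,4,5,6,7}→3  {3,4,5,6,7}→3
  6 left: {0,3,4,5,6,7}→3  {1,2,4,5,6,7}→3  {2,3,4,5,6,7}→6
  placing 0:e first → 9 extensions
  placing 1:b first → 9 extensions
total linear extensions = 18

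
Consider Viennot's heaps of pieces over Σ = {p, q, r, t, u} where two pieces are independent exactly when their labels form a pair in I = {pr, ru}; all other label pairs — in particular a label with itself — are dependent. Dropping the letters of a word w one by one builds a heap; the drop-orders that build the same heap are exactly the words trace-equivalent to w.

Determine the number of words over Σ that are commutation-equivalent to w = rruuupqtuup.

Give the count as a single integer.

15

0(r) covers ∅
1(r) covers 0:r
2(u) covers ∅
3(u) covers 2:u
4(u) covers 3:u
5(p) covers 4:u
6(q) covers 1:r, 5:p
7(t) covers 6:q
8(u) covers 7:t
9(u) covers 8:u
10(p) covers 9:u
floor of heap: 0:r, 2:u
completions by unplaced set U, small U first (add the entries for U minus each lowest piece of U):
  |U|=1: {10}:1
  |U|=2: {9,10}:1
  |U|=3: {8,9,10}:1
  |U|=4: {7,8,9,10}:1
  |U|=5: {6,7,8,9,10}:1
  |U|=6: {1,6,7,8,9,10}:1  {5,6,7,8,9,10}:1
  |U|=7: {0,1,6,7,8,9,10}:1  {1,5,6,7,8,9,10}:2  {4,5,6,7,8,9,10}:1
  |U|=8: {0,1,5,6,7,8,9,10}:3  {1,4,5,6,7,8,9,10}:3  {3,4,5,6,7,8,9,10}:1
  |U|=9: {0,1,4,5,6,7,8,9,10}:6  {1,3,4,5,6,7,8,9,10}:4  {2,3,4,5,6,7,8,9,10}:1
  start at 0(r): 5
  start at 2(u): 10
sum over floor = 15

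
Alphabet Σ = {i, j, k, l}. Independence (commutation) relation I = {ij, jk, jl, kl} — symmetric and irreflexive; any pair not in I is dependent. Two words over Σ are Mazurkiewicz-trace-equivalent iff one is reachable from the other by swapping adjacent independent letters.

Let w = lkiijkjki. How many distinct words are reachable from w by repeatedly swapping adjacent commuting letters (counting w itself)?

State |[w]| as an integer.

piece 0:l — minimal
piece 1:k — minimal
piece 2:i rests on {0:l, 1:k}
piece 3:i rests on {2:i}
piece 4:j — minimal
piece 5:k rests on {3:i}
piece 6:j rests on {4:j}
piece 7:k rests on {5:k}
piece 8:i rests on {7:k}
minimal pieces: {0:l, 1:k, 4:j}
ways to finish when only these pieces remain (= sum over removing one remaining piece with nothing left below it):
  1 left: {6}→1  {8}→1
  2 left: {4,6}→1  {6,8}→2  {7,8}→1
  3 left: {4,6,8}→3  {5,7,8}→1  {6,7,8}→3
  4 left: {3,5,7,8}→1  {4,6,7,8}→6  {5,6,7,8}→4
  5 left: {2,3,5,7,8}→1  {3,5,6,7,8}→5  {4,5,6,7,8}→10
  6 left: {0,2,3,5,7,8}→1  {1,2,3,5,7,8}→1  {2,3,5,6,7,8}→6  {3,4,5,6,7,8}→15
  7 left: {0,1,2,3,5,7,8}→2  {0,2,3,5,6,7,8}→7  {1,2,3,5,6,7,8}→7  {2,3,4,5,6,7,8}→21
  placing 0:l first → 28 extensions
  placing 1:k first → 28 extensions
  placing 4:j first → 16 extensions
total linear extensions = 72

72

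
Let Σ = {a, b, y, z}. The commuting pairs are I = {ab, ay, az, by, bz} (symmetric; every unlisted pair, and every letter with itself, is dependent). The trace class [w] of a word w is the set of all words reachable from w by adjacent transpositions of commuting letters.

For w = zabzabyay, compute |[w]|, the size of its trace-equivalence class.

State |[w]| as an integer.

0(z) covers ∅
1(a) covers ∅
2(b) covers ∅
3(z) covers 0:z
4(a) covers 1:a
5(b) covers 2:b
6(y) covers 3:z
7(a) covers 4:a
8(y) covers 6:y
floor of heap: 0:z, 1:a, 2:b
completions by unplaced set U, small U first (add the entries for U minus each lowest piece of U):
  |U|=1: {5}:1  {7}:1  {8}:1
  |U|=2: {2,5}:1  {4,7}:1  {5,7}:2  {5,8}:2  {6,8}:1  {7,8}:2
  |U|=3: {1,4,7}:1  {2,5,7}:3  {2,5,8}:3  {3,6,8}:1  {4,5,7}:3  {4,7,8}:3  {5,6,8}:3  {5,7,8}:6  {6,7,8}:3
  |U|=4: {0,3,6,8}:1  {1,4,5,7}:4  {1,4,7,8}:4  {2,4,5,7}:6  {2,5,6,8}:6  {2,5,7,8}:12  {3,5,6,8}:4  {3,6,7,8}:4  {4,5,7,8}:12  {4,6,7,8}:6  {5,6,7,8}:12
  |U|=5: {0,3,5,6,8}:5  {0,3,6,7,8}:5  {1,2,4,5,7}:10  {1,4,5,7,8}:20  {1,4,6,7,8}:10  {2,3,5,6,8}:10  {2,4,5,7,8}:30  {2,5,6,7,8}:30  {3,4,6,7,8}:10  {3,5,6,7,8}:20  {4,5,6,7,8}:30
  |U|=6: {0,2,3,5,6,8}:15  {0,3,4,6,7,8}:15  {0,3,5,6,7,8}:30  {1,2,4,5,7,8}:60  {1,3,4,6,7,8}:20  {1,4,5,6,7,8}:60  {2,3,5,6,7,8}:60  {2,4,5,6,7,8}:90  {3,4,5,6,7,8}:60
  |U|=7: {0,1,3,4,6,7,8}:35  {0,2,3,5,6,7,8}:105  {0,3,4,5,6,7,8}:105  {1,2,4,5,6,7,8}:210  {1,3,4,5,6,7,8}:140  {2,3,4,5,6,7,8}:210
  start at 0(z): 560
  start at 1(a): 420
  start at 2(b): 280
sum over floor = 1260

1260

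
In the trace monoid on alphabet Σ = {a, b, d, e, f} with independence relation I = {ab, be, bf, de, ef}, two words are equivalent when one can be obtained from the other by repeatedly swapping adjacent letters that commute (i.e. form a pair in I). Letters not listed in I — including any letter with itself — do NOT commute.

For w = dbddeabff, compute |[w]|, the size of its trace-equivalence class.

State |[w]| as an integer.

piece 0:d — minimal
piece 1:b rests on {0:d}
piece 2:d rests on {1:b}
piece 3:d rests on {2:d}
piece 4:e — minimal
piece 5:a rests on {3:d, 4:e}
piece 6:b rests on {3:d}
piece 7:f rests on {5:a}
piece 8:f rests on {7:f}
minimal pieces: {0:d, 4:e}
ways to finish when only these pieces remain (= sum over removing one remaining piece with nothing left below it):
  1 left: {6}→1  {8}→1
  2 left: {6,8}→2  {7,8}→1
  3 left: {5,7,8}→1  {6,7,8}→3
  4 left: {4,5,7,8}→1  {5,6,7,8}→4
  5 left: {3,5,6,7,8}→4  {4,5,6,7,8}→5
  6 left: {2,3,5,6,7,8}→4  {3,4,5,6,7,8}→9
  7 left: {1,2,3,5,6,7,8}→4  {2,3,4,5,6,7,8}→13
  placing 0:d first → 17 extensions
  placing 4:e first → 4 extensions
total linear extensions = 21

21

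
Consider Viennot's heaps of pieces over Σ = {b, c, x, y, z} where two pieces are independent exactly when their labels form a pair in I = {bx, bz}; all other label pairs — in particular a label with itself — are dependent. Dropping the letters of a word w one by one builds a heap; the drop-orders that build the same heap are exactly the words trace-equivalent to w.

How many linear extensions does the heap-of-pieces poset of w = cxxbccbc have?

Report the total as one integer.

3

#0=c has no predecessor
#1=x depends on [0:c]
#2=x depends on [1:x]
#3=b depends on [0:c]
#4=c depends on [2:x, 3:b]
#5=c depends on [4:c]
#6=b depends on [5:c]
#7=c depends on [6:b]
sources: [0:c]
N(rest) = Σ N(rest − s) over sources s of rest; N(one piece) = 1:
  size 1 → [7]=1
  size 2 → [6,7]=1
  size 3 → [5,6,7]=1
  size 4 → [4,5,6,7]=1
  size 5 → [2,4,5,6,7]=1  [3,4,5,6,7]=1
  size 6 → [1,2,4,5,6,7]=1  [2,3,4,5,6,7]=2
  first=0(c) contributes 3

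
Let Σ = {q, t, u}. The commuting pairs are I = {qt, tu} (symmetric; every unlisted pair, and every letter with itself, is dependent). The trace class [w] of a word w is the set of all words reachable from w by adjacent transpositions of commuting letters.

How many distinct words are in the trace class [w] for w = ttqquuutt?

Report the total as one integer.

#0=t has no predecessor
#1=t depends on [0:t]
#2=q has no predecessor
#3=q depends on [2:q]
#4=u depends on [3:q]
#5=u depends on [4:u]
#6=u depends on [5:u]
#7=t depends on [1:t]
#8=t depends on [7:t]
sources: [0:t, 2:q]
N(rest) = Σ N(rest − s) over sources s of rest; N(one piece) = 1:
  size 1 → [6]=1  [8]=1
  size 2 → [5,6]=1  [6,8]=2  [7,8]=1
  size 3 → [1,7,8]=1  [4,5,6]=1  [5,6,8]=3  [6,7,8]=3
  size 4 → [0,1,7,8]=1  [1,6,7,8]=4  [3,4,5,6]=1  [4,5,6,8]=4  [5,6,7,8]=6
  size 5 → [0,1,6,7,8]=5  [1,5,6,7,8]=10  [2,3,4,5,6]=1  [3,4,5,6,8]=5  [4,5,6,7,8]=10
  size 6 → [0,1,5,6,7,8]=15  [1,4,5,6,7,8]=20  [2,3,4,5,6,8]=6  [3,4,5,6,7,8]=15
  size 7 → [0,1,4,5,6,7,8]=35  [1,3,4,5,6,7,8]=35  [2,3,4,5,6,7,8]=21
  first=0(t) contributes 56
  first=2(q) contributes 70
|[w]| = 126

126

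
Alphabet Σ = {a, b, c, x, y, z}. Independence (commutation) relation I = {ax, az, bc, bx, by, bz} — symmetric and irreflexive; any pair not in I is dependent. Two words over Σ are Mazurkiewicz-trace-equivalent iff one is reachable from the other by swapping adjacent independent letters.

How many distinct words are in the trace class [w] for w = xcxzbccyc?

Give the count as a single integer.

#0=x has no predecessor
#1=c depends on [0:x]
#2=x depends on [1:c]
#3=z depends on [2:x]
#4=b has no predecessor
#5=c depends on [3:z]
#6=c depends on [5:c]
#7=y depends on [6:c]
#8=c depends on [7:y]
sources: [0:x, 4:b]
N(rest) = Σ N(rest − s) over sources s of rest; N(one piece) = 1:
  size 1 → [4]=1  [8]=1
  size 2 → [4,8]=2  [7,8]=1
  size 3 → [4,7,8]=3  [6,7,8]=1
  size 4 → [4,6,7,8]=4  [5,6,7,8]=1
  size 5 → [3,5,6,7,8]=1  [4,5,6,7,8]=5
  size 6 → [2,3,5,6,7,8]=1  [3,4,5,6,7,8]=6
  size 7 → [1,2,3,5,6,7,8]=1  [2,3,4,5,6,7,8]=7
  first=0(x) contributes 8
  first=4(b) contributes 1
|[w]| = 9

9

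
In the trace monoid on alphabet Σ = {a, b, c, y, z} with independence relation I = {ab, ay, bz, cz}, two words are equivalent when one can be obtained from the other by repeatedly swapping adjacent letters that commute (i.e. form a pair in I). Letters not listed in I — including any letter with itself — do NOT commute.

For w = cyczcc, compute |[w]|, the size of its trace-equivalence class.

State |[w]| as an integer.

0(c) covers ∅
1(y) covers 0:c
2(c) covers 1:y
3(z) covers 1:y
4(c) covers 2:c
5(c) covers 4:c
floor of heap: 0:c
completions by unplaced set U, small U first (add the entries for U minus each lowest piece of U):
  |U|=1: {3}:1  {5}:1
  |U|=2: {3,5}:2  {4,5}:1
  |U|=3: {2,4,5}:1  {3,4,5}:3
  |U|=4: {2,3,4,5}:4
  start at 0(c): 4

4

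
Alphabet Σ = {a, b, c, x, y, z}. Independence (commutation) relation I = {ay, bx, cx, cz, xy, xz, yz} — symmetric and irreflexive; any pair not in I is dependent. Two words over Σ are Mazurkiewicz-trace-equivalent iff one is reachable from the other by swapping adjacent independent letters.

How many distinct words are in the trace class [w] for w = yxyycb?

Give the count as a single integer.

6

#0=y has no predecessor
#1=x has no predecessor
#2=y depends on [0:y]
#3=y depends on [2:y]
#4=c depends on [3:y]
#5=b depends on [4:c]
sources: [0:y, 1:x]
N(rest) = Σ N(rest − s) over sources s of rest; N(one piece) = 1:
  size 1 → [1]=1  [5]=1
  size 2 → [1,5]=2  [4,5]=1
  size 3 → [1,4,5]=3  [3,4,5]=1
  size 4 → [1,3,4,5]=4  [2,3,4,5]=1
  first=0(y) contributes 5
  first=1(x) contributes 1
|[w]| = 6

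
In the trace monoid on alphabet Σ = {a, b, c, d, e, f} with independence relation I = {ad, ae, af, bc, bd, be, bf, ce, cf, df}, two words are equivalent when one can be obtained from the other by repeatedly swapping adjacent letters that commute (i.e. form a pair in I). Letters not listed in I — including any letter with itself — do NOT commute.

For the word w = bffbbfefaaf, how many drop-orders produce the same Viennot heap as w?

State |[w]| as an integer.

462

drop 0:b onto floor
drop 1:f onto floor
drop 2:f onto {1:f}
drop 3:b onto {0:b}
drop 4:b onto {3:b}
drop 5:f onto {2:f}
drop 6:e onto {5:f}
drop 7:f onto {6:e}
drop 8:a onto {4:b}
drop 9:a onto {8:a}
drop 10:f onto {7:f}
ground layer = {0:b, 1:f}
drop-orders for the pieces not yet dropped (sum over which currently-grounded one goes next):
  1 to go: {9} 1  {10} 1
  2 to go: {7,10} 1  {8,9} 1  {9,10} 2
  3 to go: {4,8,9} 1  {6,7,10} 1  {7,9,10} 3  {8,9,10} 3
  4 to go: {3,4,8,9} 1  {4,8,9,10} 4  {5,6,7,10} 1  {6,7,9,10} 4  {7,8,9,10} 6
  5 to go: {0,3,4,8,9} 1  {2,5,6,7,10} 1  {3,4,8,9,10} 5  {4,7,8,9,10} 10  {5,6,7,9,10} 5  {6,7,8,9,10} 10
  6 to go: {0,3,4,8,9,10} 6  {1,2,5,6,7,10} 1  {2,5,6,7,9,10} 6  {3,4,7,8,9,10} 15  {4,6,7,8,9,10} 20  {5,6,7,8,9,10} 15
  7 to go: {0,3,4,7,8,9,10} 21  {1,2,5,6,7,9,10} 7  {2,5,6,7,8,9,10} 21  {3,4,6,7,8,9,10} 35  {4,5,6,7,8,9,10} 35
  8 to go: {0,3,4,6,7,8,9,10} 56  {1,2,5,6,7,8,9,10} 28  {2,4,5,6,7,8,9,10} 56  {3,4,5,6,7,8,9,10} 70
  9 to go: {0,3,4,5,6,7,8,9,10} 126  {1,2,4,5,6,7,8,9,10} 84  {2,3,4,5,6,7,8,9,10} 126
  if 0:b drops first: 210 orders
  if 1:f drops first: 252 orders
heap linearizations: 462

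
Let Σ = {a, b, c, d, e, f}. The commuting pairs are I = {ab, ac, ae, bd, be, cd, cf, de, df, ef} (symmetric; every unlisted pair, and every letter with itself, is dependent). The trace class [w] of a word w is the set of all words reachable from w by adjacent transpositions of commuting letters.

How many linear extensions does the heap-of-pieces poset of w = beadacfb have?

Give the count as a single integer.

64

#0=b has no predecessor
#1=e has no predecessor
#2=a has no predecessor
#3=d depends on [2:a]
#4=a depends on [3:d]
#5=c depends on [0:b, 1:e]
#6=f depends on [0:b, 4:a]
#7=b depends on [5:c, 6:f]
sources: [0:b, 1:e, 2:a]
N(rest) = Σ N(rest − s) over sources s of rest; N(one piece) = 1:
  size 1 → [7]=1
  size 2 → [5,7]=1  [6,7]=1
  size 3 → [1,5,7]=1  [4,6,7]=1  [5,6,7]=2
  size 4 → [0,5,6,7]=2  [1,5,6,7]=3  [3,4,6,7]=1  [4,5,6,7]=3
  size 5 → [0,1,5,6,7]=5  [0,4,5,6,7]=5  [1,4,5,6,7]=6  [2,3,4,6,7]=1  [3,4,5,6,7]=4
  size 6 → [0,1,4,5,6,7]=16  [0,3,4,5,6,7]=9  [1,3,4,5,6,7]=10  [2,3,4,5,6,7]=5
  first=0(b) contributes 15
  first=1(e) contributes 14
  first=2(a) contributes 35
|[w]| = 64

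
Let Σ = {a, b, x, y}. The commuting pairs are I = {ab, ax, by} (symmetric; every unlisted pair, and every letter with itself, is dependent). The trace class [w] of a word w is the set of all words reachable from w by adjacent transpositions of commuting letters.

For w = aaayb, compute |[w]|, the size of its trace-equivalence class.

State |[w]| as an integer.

5

#0=a has no predecessor
#1=a depends on [0:a]
#2=a depends on [1:a]
#3=y depends on [2:a]
#4=b has no predecessor
sources: [0:a, 4:b]
N(rest) = Σ N(rest − s) over sources s of rest; N(one piece) = 1:
  size 1 → [3]=1  [4]=1
  size 2 → [2,3]=1  [3,4]=2
  size 3 → [1,2,3]=1  [2,3,4]=3
  first=0(a) contributes 4
  first=4(b) contributes 1
|[w]| = 5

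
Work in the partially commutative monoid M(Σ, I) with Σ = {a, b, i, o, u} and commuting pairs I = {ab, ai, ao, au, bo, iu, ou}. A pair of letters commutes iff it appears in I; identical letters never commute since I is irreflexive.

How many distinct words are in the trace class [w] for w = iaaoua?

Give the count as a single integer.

60

drop 0:i onto floor
drop 1:a onto floor
drop 2:a onto {1:a}
drop 3:o onto {0:i}
drop 4:u onto floor
drop 5:a onto {2:a}
ground layer = {0:i, 1:a, 4:u}
drop-orders for the pieces not yet dropped (sum over which currently-grounded one goes next):
  1 to go: {3} 1  {4} 1  {5} 1
  2 to go: {0,3} 1  {2,5} 1  {3,4} 2  {3,5} 2  {4,5} 2
  3 to go: {0,3,4} 3  {0,3,5} 3  {1,2,5} 1  {2,3,5} 3  {2,4,5} 3  {3,4,5} 6
  4 to go: {0,2,3,5} 6  {0,3,4,5} 12  {1,2,3,5} 4  {1,2,4,5} 4  {2,3,4,5} 12
  if 0:i drops first: 20 orders
  if 1:a drops first: 30 orders
  if 4:u drops first: 10 orders
heap linearizations: 60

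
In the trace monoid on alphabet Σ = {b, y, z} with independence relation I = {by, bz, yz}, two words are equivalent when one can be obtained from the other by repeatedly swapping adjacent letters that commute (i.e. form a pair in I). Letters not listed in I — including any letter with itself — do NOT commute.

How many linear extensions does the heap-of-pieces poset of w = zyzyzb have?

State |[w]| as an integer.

60

drop 0:z onto floor
drop 1:y onto floor
drop 2:z onto {0:z}
drop 3:y onto {1:y}
drop 4:z onto {2:z}
drop 5:b onto floor
ground layer = {0:z, 1:y, 5:b}
drop-orders for the pieces not yet dropped (sum over which currently-grounded one goes next):
  1 to go: {3} 1  {4} 1  {5} 1
  2 to go: {1,3} 1  {2,4} 1  {3,4} 2  {3,5} 2  {4,5} 2
  3 to go: {0,2,4} 1  {1,3,4} 3  {1,3,5} 3  {2,3,4} 3  {2,4,5} 3  {3,4,5} 6
  4 to go: {0,2,3,4} 4  {0,2,4,5} 4  {1,2,3,4} 6  {1,3,4,5} 12  {2,3,4,5} 12
  if 0:z drops first: 30 orders
  if 1:y drops first: 20 orders
  if 5:b drops first: 10 orders
heap linearizations: 60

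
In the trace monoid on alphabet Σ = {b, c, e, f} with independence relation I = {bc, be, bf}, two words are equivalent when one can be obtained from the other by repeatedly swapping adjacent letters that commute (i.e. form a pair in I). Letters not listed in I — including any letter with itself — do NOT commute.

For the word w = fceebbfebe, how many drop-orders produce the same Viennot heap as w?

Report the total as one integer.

piece 0:f — minimal
piece 1:c rests on {0:f}
piece 2:e rests on {1:c}
piece 3:e rests on {2:e}
piece 4:b — minimal
piece 5:b rests on {4:b}
piece 6:f rests on {3:e}
piece 7:e rests on {6:f}
piece 8:b rests on {5:b}
piece 9:e rests on {7:e}
minimal pieces: {0:f, 4:b}
ways to finish when only these pieces remain (= sum over removing one remaining piece with nothing left below it):
  1 left: {8}→1  {9}→1
  2 left: {5,8}→1  {7,9}→1  {8,9}→2
  3 left: {4,5,8}→1  {5,8,9}→3  {6,7,9}→1  {7,8,9}→3
  4 left: {3,6,7,9}→1  {4,5,8,9}→4  {5,7,8,9}→6  {6,7,8,9}→4
  5 left: {2,3,6,7,9}→1  {3,6,7,8,9}→5  {4,5,7,8,9}→10  {5,6,7,8,9}→10
  6 left: {1,2,3,6,7,9}→1  {2,3,6,7,8,9}→6  {3,5,6,7,8,9}→15  {4,5,6,7,8,9}→20
  7 left: {0,1,2,3,6,7,9}→1  {1,2,3,6,7,8,9}→7  {2,3,5,6,7,8,9}→21  {3,4,5,6,7,8,9}→35
  8 left: {0,1,2,3,6,7,8,9}→8  {1,2,3,5,6,7,8,9}→28  {2,3,4,5,6,7,8,9}→56
  placing 0:f first → 84 extensions
  placing 4:b first → 36 extensions
total linear extensions = 120

120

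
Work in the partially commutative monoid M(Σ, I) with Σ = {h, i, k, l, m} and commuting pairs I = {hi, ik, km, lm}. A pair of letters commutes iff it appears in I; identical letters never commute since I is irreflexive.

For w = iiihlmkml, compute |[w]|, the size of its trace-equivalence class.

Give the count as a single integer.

drop 0:i onto floor
drop 1:i onto {0:i}
drop 2:i onto {1:i}
drop 3:h onto floor
drop 4:l onto {2:i, 3:h}
drop 5:m onto {2:i, 3:h}
drop 6:k onto {4:l}
drop 7:m onto {5:m}
drop 8:l onto {6:k}
ground layer = {0:i, 3:h}
drop-orders for the pieces not yet dropped (sum over which currently-grounded one goes next):
  1 to go: {7} 1  {8} 1
  2 to go: {5,7} 1  {6,8} 1  {7,8} 2
  3 to go: {4,6,8} 1  {5,7,8} 3  {6,7,8} 3
  4 to go: {4,6,7,8} 4  {5,6,7,8} 6
  5 to go: {4,5,6,7,8} 10
  6 to go: {2,4,5,6,7,8} 10  {3,4,5,6,7,8} 10
  7 to go: {1,2,4,5,6,7,8} 10  {2,3,4,5,6,7,8} 20
  if 0:i drops first: 30 orders
  if 3:h drops first: 10 orders
heap linearizations: 40

40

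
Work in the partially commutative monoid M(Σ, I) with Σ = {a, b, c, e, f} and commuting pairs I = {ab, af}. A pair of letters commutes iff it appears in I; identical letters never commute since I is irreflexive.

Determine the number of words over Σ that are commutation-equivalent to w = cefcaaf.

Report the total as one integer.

3

#0=c has no predecessor
#1=e depends on [0:c]
#2=f depends on [1:e]
#3=c depends on [2:f]
#4=a depends on [3:c]
#5=a depends on [4:a]
#6=f depends on [3:c]
sources: [0:c]
N(rest) = Σ N(rest − s) over sources s of rest; N(one piece) = 1:
  size 1 → [5]=1  [6]=1
  size 2 → [4,5]=1  [5,6]=2
  size 3 → [4,5,6]=3
  size 4 → [3,4,5,6]=3
  size 5 → [2,3,4,5,6]=3
  first=0(c) contributes 3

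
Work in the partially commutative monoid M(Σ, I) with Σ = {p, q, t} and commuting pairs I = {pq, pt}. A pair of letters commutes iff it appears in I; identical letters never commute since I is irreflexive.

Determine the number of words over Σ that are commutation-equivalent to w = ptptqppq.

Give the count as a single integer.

#0=p has no predecessor
#1=t has no predecessor
#2=p depends on [0:p]
#3=t depends on [1:t]
#4=q depends on [3:t]
#5=p depends on [2:p]
#6=p depends on [5:p]
#7=q depends on [4:q]
sources: [0:p, 1:t]
N(rest) = Σ N(rest − s) over sources s of rest; N(one piece) = 1:
  size 1 → [6]=1  [7]=1
  size 2 → [4,7]=1  [5,6]=1  [6,7]=2
  size 3 → [2,5,6]=1  [3,4,7]=1  [4,6,7]=3  [5,6,7]=3
  size 4 → [0,2,5,6]=1  [1,3,4,7]=1  [2,5,6,7]=4  [3,4,6,7]=4  [4,5,6,7]=6
  size 5 → [0,2,5,6,7]=5  [1,3,4,6,7]=5  [2,4,5,6,7]=10  [3,4,5,6,7]=10
  size 6 → [0,2,4,5,6,7]=15  [1,3,4,5,6,7]=15  [2,3,4,5,6,7]=20
  first=0(p) contributes 35
  first=1(t) contributes 35
|[w]| = 70

70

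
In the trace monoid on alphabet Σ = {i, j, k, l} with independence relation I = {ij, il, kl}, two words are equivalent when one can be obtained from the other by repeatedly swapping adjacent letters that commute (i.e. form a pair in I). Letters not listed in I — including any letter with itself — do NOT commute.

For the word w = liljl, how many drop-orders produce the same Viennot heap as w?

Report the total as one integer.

5

0(l) covers ∅
1(i) covers ∅
2(l) covers 0:l
3(j) covers 2:l
4(l) covers 3:j
floor of heap: 0:l, 1:i
completions by unplaced set U, small U first (add the entries for U minus each lowest piece of U):
  |U|=1: {1}:1  {4}:1
  |U|=2: {1,4}:2  {3,4}:1
  |U|=3: {1,3,4}:3  {2,3,4}:1
  start at 0(l): 4
  start at 1(i): 1
sum over floor = 5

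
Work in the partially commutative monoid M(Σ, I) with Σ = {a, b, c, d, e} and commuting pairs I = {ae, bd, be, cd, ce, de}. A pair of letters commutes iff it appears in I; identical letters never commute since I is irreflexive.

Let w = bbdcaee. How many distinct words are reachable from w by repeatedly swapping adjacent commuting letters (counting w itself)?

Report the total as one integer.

84

drop 0:b onto floor
drop 1:b onto {0:b}
drop 2:d onto floor
drop 3:c onto {1:b}
drop 4:a onto {2:d, 3:c}
drop 5:e onto floor
drop 6:e onto {5:e}
ground layer = {0:b, 2:d, 5:e}
drop-orders for the pieces not yet dropped (sum over which currently-grounded one goes next):
  1 to go: {4} 1  {6} 1
  2 to go: {2,4} 1  {3,4} 1  {4,6} 2  {5,6} 1
  3 to go: {1,3,4} 1  {2,3,4} 2  {2,4,6} 3  {3,4,6} 3  {4,5,6} 3
  4 to go: {0,1,3,4} 1  {1,2,3,4} 3  {1,3,4,6} 4  {2,3,4,6} 8  {2,4,5,6} 6  {3,4,5,6} 6
  5 to go: {0,1,2,3,4} 4  {0,1,3,4,6} 5  {1,2,3,4,6} 15  {1,3,4,5,6} 10  {2,3,4,5,6} 20
  if 0:b drops first: 45 orders
  if 2:d drops first: 15 orders
  if 5:e drops first: 24 orders
heap linearizations: 84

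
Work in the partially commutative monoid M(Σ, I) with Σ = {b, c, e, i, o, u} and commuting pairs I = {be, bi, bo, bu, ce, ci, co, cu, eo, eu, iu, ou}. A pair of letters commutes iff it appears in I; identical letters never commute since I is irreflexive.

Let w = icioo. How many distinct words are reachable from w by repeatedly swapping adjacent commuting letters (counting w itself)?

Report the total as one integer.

#0=i has no predecessor
#1=c has no predecessor
#2=i depends on [0:i]
#3=o depends on [2:i]
#4=o depends on [3:o]
sources: [0:i, 1:c]
N(rest) = Σ N(rest − s) over sources s of rest; N(one piece) = 1:
  size 1 → [1]=1  [4]=1
  size 2 → [1,4]=2  [3,4]=1
  size 3 → [1,3,4]=3  [2,3,4]=1
  first=0(i) contributes 4
  first=1(c) contributes 1
|[w]| = 5

5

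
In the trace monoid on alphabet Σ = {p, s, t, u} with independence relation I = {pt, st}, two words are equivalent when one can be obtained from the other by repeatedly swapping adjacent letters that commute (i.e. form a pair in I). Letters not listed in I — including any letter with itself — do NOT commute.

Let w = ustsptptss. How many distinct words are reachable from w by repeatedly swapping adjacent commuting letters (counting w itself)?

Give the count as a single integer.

84

drop 0:u onto floor
drop 1:s onto {0:u}
drop 2:t onto {0:u}
drop 3:s onto {1:s}
drop 4:p onto {3:s}
drop 5:t onto {2:t}
drop 6:p onto {4:p}
drop 7:t onto {5:t}
drop 8:s onto {6:p}
drop 9:s onto {8:s}
ground layer = {0:u}
drop-orders for the pieces not yet dropped (sum over which currently-grounded one goes next):
  1 to go: {7} 1  {9} 1
  2 to go: {5,7} 1  {7,9} 2  {8,9} 1
  3 to go: {2,5,7} 1  {5,7,9} 3  {6,8,9} 1  {7,8,9} 3
  4 to go: {2,5,7,9} 4  {4,6,8,9} 1  {5,7,8,9} 6  {6,7,8,9} 4
  5 to go: {2,5,7,8,9} 10  {3,4,6,8,9} 1  {4,6,7,8,9} 5  {5,6,7,8,9} 10
  6 to go: {1,3,4,6,8,9} 1  {2,5,6,7,8,9} 20  {3,4,6,7,8,9} 6  {4,5,6,7,8,9} 15
  7 to go: {1,3,4,6,7,8,9} 7  {2,4,5,6,7,8,9} 35  {3,4,5,6,7,8,9} 21
  8 to go: {1,3,4,5,6,7,8,9} 28  {2,3,4,5,6,7,8,9} 56
  if 0:u drops first: 84 orders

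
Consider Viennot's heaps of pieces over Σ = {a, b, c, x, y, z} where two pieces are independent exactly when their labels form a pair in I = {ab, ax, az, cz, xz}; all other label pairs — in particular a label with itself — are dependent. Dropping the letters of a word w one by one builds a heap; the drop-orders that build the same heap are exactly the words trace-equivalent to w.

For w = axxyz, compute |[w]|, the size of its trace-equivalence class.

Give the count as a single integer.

0(a) covers ∅
1(x) covers ∅
2(x) covers 1:x
3(y) covers 0:a, 2:x
4(z) covers 3:y
floor of heap: 0:a, 1:x
completions by unplaced set U, small U first (add the entries for U minus each lowest piece of U):
  |U|=1: {4}:1
  |U|=2: {3,4}:1
  |U|=3: {0,3,4}:1  {2,3,4}:1
  start at 0(a): 1
  start at 1(x): 2
sum over floor = 3

3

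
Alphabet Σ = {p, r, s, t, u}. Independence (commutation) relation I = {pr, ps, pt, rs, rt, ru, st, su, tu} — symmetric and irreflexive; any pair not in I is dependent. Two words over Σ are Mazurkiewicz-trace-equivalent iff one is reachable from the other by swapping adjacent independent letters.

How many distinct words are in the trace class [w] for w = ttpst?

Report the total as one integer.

20

drop 0:t onto floor
drop 1:t onto {0:t}
drop 2:p onto floor
drop 3:s onto floor
drop 4:t onto {1:t}
ground layer = {0:t, 2:p, 3:s}
drop-orders for the pieces not yet dropped (sum over which currently-grounded one goes next):
  1 to go: {2} 1  {3} 1  {4} 1
  2 to go: {1,4} 1  {2,3} 2  {2,4} 2  {3,4} 2
  3 to go: {0,1,4} 1  {1,2,4} 3  {1,3,4} 3  {2,3,4} 6
  if 0:t drops first: 12 orders
  if 2:p drops first: 4 orders
  if 3:s drops first: 4 orders
heap linearizations: 20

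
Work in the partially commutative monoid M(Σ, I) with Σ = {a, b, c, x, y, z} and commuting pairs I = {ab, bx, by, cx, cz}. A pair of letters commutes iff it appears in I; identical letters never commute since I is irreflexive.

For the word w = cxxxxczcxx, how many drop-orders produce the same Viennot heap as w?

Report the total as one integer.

#0=c has no predecessor
#1=x has no predecessor
#2=x depends on [1:x]
#3=x depends on [2:x]
#4=x depends on [3:x]
#5=c depends on [0:c]
#6=z depends on [4:x]
#7=c depends on [5:c]
#8=x depends on [6:z]
#9=x depends on [8:x]
sources: [0:c, 1:x]
N(rest) = Σ N(rest − s) over sources s of rest; N(one piece) = 1:
  size 1 → [7]=1  [9]=1
  size 2 → [5,7]=1  [7,9]=2  [8,9]=1
  size 3 → [0,5,7]=1  [5,7,9]=3  [6,8,9]=1  [7,8,9]=3
  size 4 → [0,5,7,9]=4  [4,6,8,9]=1  [5,7,8,9]=6  [6,7,8,9]=4
  size 5 → [0,5,7,8,9]=10  [3,4,6,8,9]=1  [4,6,7,8,9]=5  [5,6,7,8,9]=10
  size 6 → [0,5,6,7,8,9]=20  [2,3,4,6,8,9]=1  [3,4,6,7,8,9]=6  [4,5,6,7,8,9]=15
  size 7 → [0,4,5,6,7,8,9]=35  [1,2,3,4,6,8,9]=1  [2,3,4,6,7,8,9]=7  [3,4,5,6,7,8,9]=21
  size 8 → [0,3,4,5,6,7,8,9]=56  [1,2,3,4,6,7,8,9]=8  [2,3,4,5,6,7,8,9]=28
  first=0(c) contributes 36
  first=1(x) contributes 84
|[w]| = 120

120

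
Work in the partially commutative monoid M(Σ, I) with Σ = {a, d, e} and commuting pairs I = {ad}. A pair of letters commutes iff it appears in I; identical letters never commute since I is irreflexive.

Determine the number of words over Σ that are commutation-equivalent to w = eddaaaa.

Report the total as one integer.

15

0(e) covers ∅
1(d) covers 0:e
2(d) covers 1:d
3(a) covers 0:e
4(a) covers 3:a
5(a) covers 4:a
6(a) covers 5:a
floor of heap: 0:e
completions by unplaced set U, small U first (add the entries for U minus each lowest piece of U):
  |U|=1: {2}:1  {6}:1
  |U|=2: {1,2}:1  {2,6}:2  {5,6}:1
  |U|=3: {1,2,6}:3  {2,5,6}:3  {4,5,6}:1
  |U|=4: {1,2,5,6}:6  {2,4,5,6}:4  {3,4,5,6}:1
  |U|=5: {1,2,4,5,6}:10  {2,3,4,5,6}:5
  start at 0(e): 15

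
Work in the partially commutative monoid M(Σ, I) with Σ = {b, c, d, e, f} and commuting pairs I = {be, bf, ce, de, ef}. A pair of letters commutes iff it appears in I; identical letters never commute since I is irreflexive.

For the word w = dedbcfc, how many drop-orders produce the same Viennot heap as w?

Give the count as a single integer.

7

0(d) covers ∅
1(e) covers ∅
2(d) covers 0:d
3(b) covers 2:d
4(c) covers 3:b
5(f) covers 4:c
6(c) covers 5:f
floor of heap: 0:d, 1:e
completions by unplaced set U, small U first (add the entries for U minus each lowest piece of U):
  |U|=1: {1}:1  {6}:1
  |U|=2: {1,6}:2  {5,6}:1
  |U|=3: {1,5,6}:3  {4,5,6}:1
  |U|=4: {1,4,5,6}:4  {3,4,5,6}:1
  |U|=5: {1,3,4,5,6}:5  {2,3,4,5,6}:1
  start at 0(d): 6
  start at 1(e): 1
sum over floor = 7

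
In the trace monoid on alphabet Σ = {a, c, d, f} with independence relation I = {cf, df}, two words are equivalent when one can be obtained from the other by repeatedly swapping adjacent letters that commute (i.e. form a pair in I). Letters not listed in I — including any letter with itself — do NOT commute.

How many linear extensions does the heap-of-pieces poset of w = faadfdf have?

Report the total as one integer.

6

drop 0:f onto floor
drop 1:a onto {0:f}
drop 2:a onto {1:a}
drop 3:d onto {2:a}
drop 4:f onto {2:a}
drop 5:d onto {3:d}
drop 6:f onto {4:f}
ground layer = {0:f}
drop-orders for the pieces not yet dropped (sum over which currently-grounded one goes next):
  1 to go: {5} 1  {6} 1
  2 to go: {3,5} 1  {4,6} 1  {5,6} 2
  3 to go: {3,5,6} 3  {4,5,6} 3
  4 to go: {3,4,5,6} 6
  5 to go: {2,3,4,5,6} 6
  if 0:f drops first: 6 orders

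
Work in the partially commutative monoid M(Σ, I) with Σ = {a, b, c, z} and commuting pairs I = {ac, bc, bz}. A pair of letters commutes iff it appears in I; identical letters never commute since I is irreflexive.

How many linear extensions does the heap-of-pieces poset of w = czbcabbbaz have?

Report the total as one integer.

#0=c has no predecessor
#1=z depends on [0:c]
#2=b has no predecessor
#3=c depends on [1:z]
#4=a depends on [1:z, 2:b]
#5=b depends on [4:a]
#6=b depends on [5:b]
#7=b depends on [6:b]
#8=a depends on [7:b]
#9=z depends on [3:c, 8:a]
sources: [0:c, 2:b]
N(rest) = Σ N(rest − s) over sources s of rest; N(one piece) = 1:
  size 1 → [9]=1
  size 2 → [3,9]=1  [8,9]=1
  size 3 → [3,8,9]=2  [7,8,9]=1
  size 4 → [3,7,8,9]=3  [6,7,8,9]=1
  size 5 → [3,6,7,8,9]=4  [5,6,7,8,9]=1
  size 6 → [3,5,6,7,8,9]=5  [4,5,6,7,8,9]=1
  size 7 → [2,4,5,6,7,8,9]=1  [3,4,5,6,7,8,9]=6
  size 8 → [1,3,4,5,6,7,8,9]=6  [2,3,4,5,6,7,8,9]=7
  first=0(c) contributes 13
  first=2(b) contributes 6
|[w]| = 19

19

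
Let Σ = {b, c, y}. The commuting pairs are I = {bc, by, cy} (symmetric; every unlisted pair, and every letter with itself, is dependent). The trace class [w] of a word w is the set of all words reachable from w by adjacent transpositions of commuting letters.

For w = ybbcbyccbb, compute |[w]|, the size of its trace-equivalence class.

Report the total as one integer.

#0=y has no predecessor
#1=b has no predecessor
#2=b depends on [1:b]
#3=c has no predecessor
#4=b depends on [2:b]
#5=y depends on [0:y]
#6=c depends on [3:c]
#7=c depends on [6:c]
#8=b depends on [4:b]
#9=b depends on [8:b]
sources: [0:y, 1:b, 3:c]
N(rest) = Σ N(rest − s) over sources s of rest; N(one piece) = 1:
  size 1 → [5]=1  [7]=1  [9]=1
  size 2 → [0,5]=1  [5,7]=2  [5,9]=2  [6,7]=1  [7,9]=2  [8,9]=1
  size 3 → [0,5,7]=3  [0,5,9]=3  [3,6,7]=1  [4,8,9]=1  [5,6,7]=3  [5,7,9]=6  [5,8,9]=3  [6,7,9]=3  [7,8,9]=3
  size 4 → [0,5,6,7]=6  [0,5,7,9]=12  [0,5,8,9]=6  [2,4,8,9]=1  [3,5,6,7]=4  [3,6,7,9]=4  [4,5,8,9]=4  [4,7,8,9]=4  [5,6,7,9]=12  [5,7,8,9]=12  [6,7,8,9]=6
  size 5 → [0,3,5,6,7]=10  [0,4,5,8,9]=10  [0,5,6,7,9]=30  [0,5,7,8,9]=30  [1,2,4,8,9]=1  [2,4,5,8,9]=5  [2,4,7,8,9]=5  [3,5,6,7,9]=20  [3,6,7,8,9]=10  [4,5,7,8,9]=20  [4,6,7,8,9]=10  [5,6,7,8,9]=30
  size 6 → [0,2,4,5,8,9]=15  [0,3,5,6,7,9]=60  [0,4,5,7,8,9]=60  [0,5,6,7,8,9]=90  [1,2,4,5,8,9]=6  [1,2,4,7,8,9]=6  [2,4,5,7,8,9]=30  [2,4,6,7,8,9]=15  [3,4,6,7,8,9]=20  [3,5,6,7,8,9]=60  [4,5,6,7,8,9]=60
  size 7 → [0,1,2,4,5,8,9]=21  [0,2,4,5,7,8,9]=105  [0,3,5,6,7,8,9]=210  [0,4,5,6,7,8,9]=210  [1,2,4,5,7,8,9]=42  [1,2,4,6,7,8,9]=21  [2,3,4,6,7,8,9]=35  [2,4,5,6,7,8,9]=105  [3,4,5,6,7,8,9]=140
  size 8 → [0,1,2,4,5,7,8,9]=168  [0,2,4,5,6,7,8,9]=420  [0,3,4,5,6,7,8,9]=560  [1,2,3,4,6,7,8,9]=56  [1,2,4,5,6,7,8,9]=168  [2,3,4,5,6,7,8,9]=280
  first=0(y) contributes 504
  first=1(b) contributes 1260
  first=3(c) contributes 756
|[w]| = 2520

2520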